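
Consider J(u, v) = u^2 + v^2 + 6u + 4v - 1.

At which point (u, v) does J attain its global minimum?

(-3, -2)

J(u,v) separates as P(u) + Q(v) − 1, so its minimum is min P + min Q − 1.
P'(u) = 2u + 6 vanishes at u ∈ {-3}; Q'(v) = 2v + 4 vanishes at v ∈ {-2}.
Local minima of P (where P''>0): P(-3)=-9. Local minima of Q: Q(-2)=-4.
So the global minimum of J is P(-3) + Q(-2) − 1 = -9 − 4 − 1 = -14, attained at (-3, -2).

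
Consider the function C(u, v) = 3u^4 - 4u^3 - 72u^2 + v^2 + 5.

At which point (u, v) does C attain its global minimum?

C(u,v) separates as P(u) + Q(v) + 5, so its minimum is min P + min Q + 5.
P'(u) = 12u(u - 4)(u + 3) vanishes at u ∈ {-3, 0, 4}; Q'(v) = 2v vanishes at v ∈ {0}.
Local minima of P (where P''>0): P(-3)=-297, P(4)=-640. Local minima of Q: Q(0)=0.
So the global minimum of C is P(4) + Q(0) + 5 = -640 + 0 + 5 = -635, attained at (4, 0).

(4, 0)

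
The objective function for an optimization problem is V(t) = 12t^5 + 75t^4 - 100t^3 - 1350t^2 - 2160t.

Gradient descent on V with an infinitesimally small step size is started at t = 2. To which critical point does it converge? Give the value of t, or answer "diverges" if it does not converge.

3

V'(t) = 60(t - 3)(t + 1)(t + 3)(t + 4), so V'(2) = -5400.
Gradient descent moves in the -V' direction, i.e. t is increasing.
The nearest critical point in that direction is t = 3, where V'' = 10080 > 0 (a local minimum). The iterate converges there.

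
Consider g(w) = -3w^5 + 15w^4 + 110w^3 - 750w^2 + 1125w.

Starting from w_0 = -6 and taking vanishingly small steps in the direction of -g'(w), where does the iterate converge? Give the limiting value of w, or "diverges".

g'(w) = -15(w - 5)(w - 3)(w - 1)(w + 5), so g'(-6) = -10395.
Gradient descent moves in the -g' direction, i.e. w is increasing.
The nearest critical point in that direction is w = -5, where g'' = 7200 > 0 (a local minimum). The iterate converges there.

-5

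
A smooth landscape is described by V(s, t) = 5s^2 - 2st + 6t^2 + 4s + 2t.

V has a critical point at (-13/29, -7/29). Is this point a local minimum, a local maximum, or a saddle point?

local minimum

The Hessian of V is constant: H = [[10, -2], [-2, 12]].
det(H) = 10·12 − (-2)² = 116.
det(H) > 0 and tr(H) = 22 > 0, so H is positive definite and the point is a local minimum.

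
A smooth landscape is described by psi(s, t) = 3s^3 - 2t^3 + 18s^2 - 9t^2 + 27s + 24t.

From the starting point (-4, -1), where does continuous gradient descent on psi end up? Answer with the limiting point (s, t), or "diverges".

diverges

psi is separable, so gradient descent decouples: s follows -∂psi/∂s, t follows -∂psi/∂t.
∂psi/∂s = 9(s + 1)(s + 3); at s=-4 this is 27, so s decreases.
∂psi/∂t = -6(t - 1)(t + 4); at t=-1 this is 36, so t decreases.
The s-coordinate has no critical point in that direction and runs off to infinity.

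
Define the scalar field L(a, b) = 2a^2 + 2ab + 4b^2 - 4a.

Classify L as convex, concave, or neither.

L is quadratic, so its Hessian is the constant matrix H = [[4, 2], [2, 8]].
det(H) = 28, tr(H) = 12.
det(H) > 0 and tr(H) > 0, so H is positive definite everywhere: convex.

convex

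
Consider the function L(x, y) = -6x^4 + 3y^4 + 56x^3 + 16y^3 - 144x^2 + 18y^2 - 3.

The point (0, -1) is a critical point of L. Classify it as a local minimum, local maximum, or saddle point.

local maximum

The mixed partial ∂²L/∂x∂y is 0, so the Hessian at any point is diag(L_xx, L_yy) = diag(24(-3x^2 + 14x - 12), 12(3y^2 + 8y + 3)).
At (0, -1): H = diag(-288, -24).
Both eigenvalues are negative, so H is negative definite: a local maximum.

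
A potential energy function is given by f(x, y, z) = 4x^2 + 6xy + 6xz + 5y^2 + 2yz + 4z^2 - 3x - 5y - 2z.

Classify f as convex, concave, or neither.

convex

f is quadratic, so its Hessian is the constant matrix H = [[8, 6, 6], [6, 10, 2], [6, 2, 8]].
Leading principal minors: 8, 44, 104.
All positive ⇒ H ≻ 0 ⇒ convex.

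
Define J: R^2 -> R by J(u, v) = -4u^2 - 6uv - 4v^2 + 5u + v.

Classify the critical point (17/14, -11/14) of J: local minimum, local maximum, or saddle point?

local maximum

The Hessian of J is constant: H = [[-8, -6], [-6, -8]].
det(H) = (-8)·(-8) − (-6)² = 28.
det(H) > 0 and tr(H) = -16 < 0, so H is negative definite and the point is a local maximum.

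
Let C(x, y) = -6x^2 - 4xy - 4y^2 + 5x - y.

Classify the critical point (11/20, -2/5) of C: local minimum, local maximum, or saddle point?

The Hessian of C is constant: H = [[-12, -4], [-4, -8]].
det(H) = (-12)·(-8) − (-4)² = 80.
det(H) > 0 and tr(H) = -20 < 0, so H is negative definite and the point is a local maximum.

local maximum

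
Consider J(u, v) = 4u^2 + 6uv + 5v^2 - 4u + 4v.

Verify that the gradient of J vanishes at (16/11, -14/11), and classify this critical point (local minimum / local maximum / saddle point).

∇J = (8u + 6v - 4, 6u + 10v + 4); substituting (16/11, -14/11) gives ∇J = (0, 0), so (16/11, -14/11) is indeed a critical point.
The Hessian of J is constant: H = [[8, 6], [6, 10]].
det(H) = 8·10 − 6² = 44.
det(H) > 0 and tr(H) = 18 > 0, so H is positive definite and the point is a local minimum.

local minimum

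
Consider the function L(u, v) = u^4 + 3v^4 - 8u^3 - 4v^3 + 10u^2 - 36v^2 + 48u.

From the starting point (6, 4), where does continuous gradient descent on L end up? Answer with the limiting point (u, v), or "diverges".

L is separable, so gradient descent decouples: u follows -∂L/∂u, v follows -∂L/∂v.
∂L/∂u = 4(u - 4)(u - 3)(u + 1); at u=6 this is 168, so u decreases.
∂L/∂v = 12v(v - 3)(v + 2); at v=4 this is 288, so v decreases.
u converges to its nearest critical value 4 (a local min of the u-part); v converges to 3. The iterate converges to (4, 3).

(4, 3)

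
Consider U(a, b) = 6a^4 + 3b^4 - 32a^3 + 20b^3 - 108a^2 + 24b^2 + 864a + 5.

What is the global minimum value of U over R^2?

-2337

U(a,b) separates as P(a) + Q(b) + 5, so its minimum is min P + min Q + 5.
P'(a) = 24(a - 4)(a - 3)(a + 3) vanishes at a ∈ {-3, 3, 4}; Q'(b) = 12b(b + 1)(b + 4) vanishes at b ∈ {-4, -1, 0}.
Local minima of P (where P''>0): P(-3)=-2214, P(4)=1216. Local minima of Q: Q(-4)=-128, Q(0)=0.
So the global minimum of U is P(-3) + Q(-4) + 5 = -2214 − 128 + 5 = -2337, attained at (-3, -4).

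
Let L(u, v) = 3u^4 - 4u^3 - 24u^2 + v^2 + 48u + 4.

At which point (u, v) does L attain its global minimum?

L(u,v) separates as P(u) + Q(v) + 4, so its minimum is min P + min Q + 4.
P'(u) = 12(u - 2)(u - 1)(u + 2) vanishes at u ∈ {-2, 1, 2}; Q'(v) = 2v vanishes at v ∈ {0}.
Local minima of P (where P''>0): P(-2)=-112, P(2)=16. Local minima of Q: Q(0)=0.
So the global minimum of L is P(-2) + Q(0) + 4 = -112 + 0 + 4 = -108, attained at (-2, 0).

(-2, 0)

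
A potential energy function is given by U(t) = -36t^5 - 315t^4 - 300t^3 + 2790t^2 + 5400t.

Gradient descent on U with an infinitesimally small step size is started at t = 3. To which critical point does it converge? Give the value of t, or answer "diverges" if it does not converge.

U'(t) = -180(t - 2)(t + 1)(t + 3)(t + 5), so U'(3) = -34560.
Gradient descent moves in the -U' direction, i.e. t is increasing.
There is no critical point above t=3, and U' keeps the same sign, so the iterate runs off to +∞.

diverges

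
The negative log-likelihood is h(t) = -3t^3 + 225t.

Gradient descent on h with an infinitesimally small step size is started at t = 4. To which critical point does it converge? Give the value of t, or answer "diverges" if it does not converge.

h'(t) = -9(t - 5)(t + 5), so h'(4) = 81.
Gradient descent moves in the -h' direction, i.e. t is decreasing.
The nearest critical point in that direction is t = -5, where h'' = 90 > 0 (a local minimum). The iterate converges there.

-5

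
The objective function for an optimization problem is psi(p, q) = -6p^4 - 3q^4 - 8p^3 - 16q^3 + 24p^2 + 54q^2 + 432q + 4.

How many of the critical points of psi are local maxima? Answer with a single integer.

psi separates as a function of p plus a function of q, so ∇psi=0 decouples.
∂psi/∂p = -24p(p - 1)(p + 2) = 0 at p ∈ {-2, 0, 1}; ∂psi/∂q = -12(q - 3)(q + 3)(q + 4) = 0 at q ∈ {-4, -3, 3}.
The Hessian is diagonal: diag(psi_pp, psi_qq). Second derivatives: psi_pp(-2)=-144, psi_pp(0)=48, psi_pp(1)=-72; psi_qq(-4)=-84, psi_qq(-3)=72, psi_qq(3)=-504.
Local maxima occur where both diagonal entries negative: (-2, -4), (-2, 3), (1, -4), (1, 3). Count: 4.

4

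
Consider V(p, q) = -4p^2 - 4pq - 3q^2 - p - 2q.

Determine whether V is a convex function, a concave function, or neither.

concave

V is quadratic, so its Hessian is the constant matrix H = [[-8, -4], [-4, -6]].
det(H) = 32, tr(H) = -14.
det(H) > 0 and tr(H) < 0, so H is negative definite everywhere: concave.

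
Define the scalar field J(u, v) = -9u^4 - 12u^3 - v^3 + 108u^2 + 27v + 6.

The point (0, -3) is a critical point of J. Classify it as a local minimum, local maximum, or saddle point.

The mixed partial ∂²J/∂u∂v is 0, so the Hessian at any point is diag(J_uu, J_vv) = diag(36(-3u^2 - 2u + 6), -6v).
At (0, -3): H = diag(216, 18).
Both eigenvalues are positive, so H is positive definite: a local minimum.

local minimum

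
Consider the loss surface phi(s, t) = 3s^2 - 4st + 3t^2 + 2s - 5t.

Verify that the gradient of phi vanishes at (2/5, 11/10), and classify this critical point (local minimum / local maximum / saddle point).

∇phi = (6s - 4t + 2, -4s + 6t - 5); substituting (2/5, 11/10) gives ∇phi = (0, 0), so (2/5, 11/10) is indeed a critical point.
The Hessian of phi is constant: H = [[6, -4], [-4, 6]].
det(H) = 6·6 − (-4)² = 20.
det(H) > 0 and tr(H) = 12 > 0, so H is positive definite and the point is a local minimum.

local minimum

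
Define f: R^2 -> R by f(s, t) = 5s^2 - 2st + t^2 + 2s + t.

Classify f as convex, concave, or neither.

f is quadratic, so its Hessian is the constant matrix H = [[10, -2], [-2, 2]].
det(H) = 16, tr(H) = 12.
det(H) > 0 and tr(H) > 0, so H is positive definite everywhere: convex.

convex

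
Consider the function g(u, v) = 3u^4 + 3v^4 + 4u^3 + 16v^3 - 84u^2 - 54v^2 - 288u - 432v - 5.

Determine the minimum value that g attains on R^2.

-2584

g(u,v) separates as P(u) + Q(v) − 5, so its minimum is min P + min Q − 5.
P'(u) = 12(u - 4)(u + 2)(u + 3) vanishes at u ∈ {-3, -2, 4}; Q'(v) = 12(v - 3)(v + 3)(v + 4) vanishes at v ∈ {-4, -3, 3}.
Local minima of P (where P''>0): P(-3)=243, P(4)=-1472. Local minima of Q: Q(-4)=608, Q(3)=-1107.
So the global minimum of g is P(4) + Q(3) − 5 = -1472 − 1107 − 5 = -2584, attained at (4, 3).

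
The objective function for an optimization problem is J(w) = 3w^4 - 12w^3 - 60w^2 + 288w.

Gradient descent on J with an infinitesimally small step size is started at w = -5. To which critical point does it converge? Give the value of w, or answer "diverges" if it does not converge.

J'(w) = 12(w - 4)(w - 2)(w + 3), so J'(-5) = -1512.
Gradient descent moves in the -J' direction, i.e. w is increasing.
The nearest critical point in that direction is w = -3, where J'' = 420 > 0 (a local minimum). The iterate converges there.

-3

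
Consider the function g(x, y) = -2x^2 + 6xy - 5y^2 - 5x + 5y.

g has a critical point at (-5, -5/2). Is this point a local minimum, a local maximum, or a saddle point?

local maximum

The Hessian of g is constant: H = [[-4, 6], [6, -10]].
det(H) = (-4)·(-10) − 6² = 4.
det(H) > 0 and tr(H) = -14 < 0, so H is negative definite and the point is a local maximum.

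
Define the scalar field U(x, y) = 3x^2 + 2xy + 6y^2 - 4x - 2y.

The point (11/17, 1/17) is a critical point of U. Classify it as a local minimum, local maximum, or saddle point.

The Hessian of U is constant: H = [[6, 2], [2, 12]].
det(H) = 6·12 − 2² = 68.
det(H) > 0 and tr(H) = 18 > 0, so H is positive definite and the point is a local minimum.

local minimum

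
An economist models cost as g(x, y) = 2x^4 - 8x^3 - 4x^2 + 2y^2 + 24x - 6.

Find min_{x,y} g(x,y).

-24

g(x,y) separates as P(x) + Q(y) − 6, so its minimum is min P + min Q − 6.
P'(x) = 8(x - 3)(x - 1)(x + 1) vanishes at x ∈ {-1, 1, 3}; Q'(y) = 4y vanishes at y ∈ {0}.
Local minima of P (where P''>0): P(-1)=-18, P(3)=-18. Local minima of Q: Q(0)=0.
So the global minimum of g is P(-1) + Q(0) − 6 = -18 + 0 − 6 = -24, attained at (-1, 0).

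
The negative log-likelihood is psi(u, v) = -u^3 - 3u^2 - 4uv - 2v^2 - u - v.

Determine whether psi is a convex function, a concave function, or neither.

The term -u^3 is cubic, so the Hessian is not constant.
∂²psi/∂u² = -6u - 6, which takes both signs as u varies (negative for sufficiently large u). A diagonal entry of the Hessian changing sign means the Hessian is neither positive- nor negative-semidefinite on all of R^2.

neither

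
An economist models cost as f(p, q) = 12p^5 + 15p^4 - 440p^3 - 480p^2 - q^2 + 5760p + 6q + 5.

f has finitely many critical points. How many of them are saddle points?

2

f separates as a function of p plus a function of q, so ∇f=0 decouples.
∂f/∂p = 60(p - 4)(p - 2)(p + 3)(p + 4) = 0 at p ∈ {-4, -3, 2, 4}; ∂f/∂q = -2(q - 3) = 0 at q ∈ {3}.
The Hessian is diagonal: diag(f_pp, f_qq). Second derivatives: f_pp(-4)=-2880, f_pp(-3)=2100, f_pp(2)=-3600, f_pp(4)=6720; f_qq(3)=-2.
Saddle points occur where the two diagonal entries have opposite signs: (-3, 3), (4, 3). Count: 2.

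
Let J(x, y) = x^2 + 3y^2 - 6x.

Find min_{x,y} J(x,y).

J(x,y) separates as P(x) + Q(y), so its minimum is min P + min Q.
P'(x) = 2x - 6 vanishes at x ∈ {3}; Q'(y) = 6y vanishes at y ∈ {0}.
Local minima of P (where P''>0): P(3)=-9. Local minima of Q: Q(0)=0.
So the global minimum of J is P(3) + Q(0) = -9 + 0 = -9, attained at (3, 0).

-9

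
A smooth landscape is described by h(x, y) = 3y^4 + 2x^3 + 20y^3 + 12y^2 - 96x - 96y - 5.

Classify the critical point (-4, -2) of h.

The mixed partial ∂²h/∂x∂y is 0, so the Hessian at any point is diag(h_xx, h_yy) = diag(12x, 12(3y^2 + 10y + 2)).
At (-4, -2): H = diag(-48, -72).
Both eigenvalues are negative, so H is negative definite: a local maximum.

local maximum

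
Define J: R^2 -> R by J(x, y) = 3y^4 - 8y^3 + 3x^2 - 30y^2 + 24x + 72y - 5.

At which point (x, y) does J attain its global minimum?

J(x,y) separates as P(x) + Q(y) − 5, so its minimum is min P + min Q − 5.
P'(x) = 6x + 24 vanishes at x ∈ {-4}; Q'(y) = 12(y - 3)(y - 1)(y + 2) vanishes at y ∈ {-2, 1, 3}.
Local minima of P (where P''>0): P(-4)=-48. Local minima of Q: Q(-2)=-152, Q(3)=-27.
So the global minimum of J is P(-4) + Q(-2) − 5 = -48 − 152 − 5 = -205, attained at (-4, -2).

(-4, -2)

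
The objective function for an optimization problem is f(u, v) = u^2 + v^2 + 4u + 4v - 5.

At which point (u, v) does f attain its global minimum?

f(u,v) separates as P(u) + Q(v) − 5, so its minimum is min P + min Q − 5.
P'(u) = 2u + 4 vanishes at u ∈ {-2}; Q'(v) = 2v + 4 vanishes at v ∈ {-2}.
Local minima of P (where P''>0): P(-2)=-4. Local minima of Q: Q(-2)=-4.
So the global minimum of f is P(-2) + Q(-2) − 5 = -4 − 4 − 5 = -13, attained at (-2, -2).

(-2, -2)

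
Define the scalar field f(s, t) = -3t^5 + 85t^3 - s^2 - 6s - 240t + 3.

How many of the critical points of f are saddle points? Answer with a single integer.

f separates as a function of s plus a function of t, so ∇f=0 decouples.
∂f/∂s = -2(s + 3) = 0 at s ∈ {-3}; ∂f/∂t = -15(t - 4)(t - 1)(t + 1)(t + 4) = 0 at t ∈ {-4, -1, 1, 4}.
The Hessian is diagonal: diag(f_ss, f_tt). Second derivatives: f_ss(-3)=-2; f_tt(-4)=1800, f_tt(-1)=-450, f_tt(1)=450, f_tt(4)=-1800.
Saddle points occur where the two diagonal entries have opposite signs: (-3, -4), (-3, 1). Count: 2.

2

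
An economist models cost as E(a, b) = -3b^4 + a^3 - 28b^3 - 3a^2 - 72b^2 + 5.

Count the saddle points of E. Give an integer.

E separates as a function of a plus a function of b, so ∇E=0 decouples.
∂E/∂a = 3a(a - 2) = 0 at a ∈ {0, 2}; ∂E/∂b = -12b(b + 3)(b + 4) = 0 at b ∈ {-4, -3, 0}.
The Hessian is diagonal: diag(E_aa, E_bb). Second derivatives: E_aa(0)=-6, E_aa(2)=6; E_bb(-4)=-48, E_bb(-3)=36, E_bb(0)=-144.
Saddle points occur where the two diagonal entries have opposite signs: (0, -3), (2, -4), (2, 0). Count: 3.

3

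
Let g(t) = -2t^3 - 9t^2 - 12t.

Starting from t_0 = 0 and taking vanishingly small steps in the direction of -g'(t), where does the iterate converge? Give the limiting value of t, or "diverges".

g'(t) = -6(t + 1)(t + 2), so g'(0) = -12.
Gradient descent moves in the -g' direction, i.e. t is increasing.
There is no critical point above t=0, and g' keeps the same sign, so the iterate runs off to +∞.

diverges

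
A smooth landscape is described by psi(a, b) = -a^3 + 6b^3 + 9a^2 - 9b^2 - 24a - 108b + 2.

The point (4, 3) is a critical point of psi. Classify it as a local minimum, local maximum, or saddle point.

saddle point

The mixed partial ∂²psi/∂a∂b is 0, so the Hessian at any point is diag(psi_aa, psi_bb) = diag(6(-a + 3), 18(2b - 1)).
At (4, 3): H = diag(-6, 90).
The eigenvalues have opposite signs, so H is indefinite: a saddle point.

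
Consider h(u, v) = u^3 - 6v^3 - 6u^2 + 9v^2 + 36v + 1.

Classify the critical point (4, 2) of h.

saddle point

The mixed partial ∂²h/∂u∂v is 0, so the Hessian at any point is diag(h_uu, h_vv) = diag(6(u - 2), 18(-2v + 1)).
At (4, 2): H = diag(12, -54).
The eigenvalues have opposite signs, so H is indefinite: a saddle point.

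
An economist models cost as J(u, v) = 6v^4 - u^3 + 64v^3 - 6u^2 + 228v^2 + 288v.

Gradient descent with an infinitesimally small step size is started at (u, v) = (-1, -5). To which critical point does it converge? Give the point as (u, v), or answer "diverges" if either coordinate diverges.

J is separable, so gradient descent decouples: u follows -∂J/∂u, v follows -∂J/∂v.
∂J/∂u = -3u(u + 4); at u=-1 this is 9, so u decreases.
∂J/∂v = 24(v + 1)(v + 3)(v + 4); at v=-5 this is -192, so v increases.
u converges to its nearest critical value -4 (a local min of the u-part); v converges to -4. The iterate converges to (-4, -4).

(-4, -4)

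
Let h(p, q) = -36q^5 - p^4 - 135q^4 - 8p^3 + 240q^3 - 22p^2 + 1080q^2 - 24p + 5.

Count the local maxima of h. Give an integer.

4

h separates as a function of p plus a function of q, so ∇h=0 decouples.
∂h/∂p = -4(p + 1)(p + 2)(p + 3) = 0 at p ∈ {-3, -2, -1}; ∂h/∂q = -180q(q - 2)(q + 2)(q + 3) = 0 at q ∈ {-3, -2, 0, 2}.
The Hessian is diagonal: diag(h_pp, h_qq). Second derivatives: h_pp(-3)=-8, h_pp(-2)=4, h_pp(-1)=-8; h_qq(-3)=2700, h_qq(-2)=-1440, h_qq(0)=2160, h_qq(2)=-7200.
Local maxima occur where both diagonal entries negative: (-3, -2), (-3, 2), (-1, -2), (-1, 2). Count: 4.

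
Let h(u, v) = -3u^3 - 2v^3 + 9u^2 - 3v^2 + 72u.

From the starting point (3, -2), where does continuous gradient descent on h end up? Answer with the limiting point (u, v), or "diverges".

(-2, -1)

h is separable, so gradient descent decouples: u follows -∂h/∂u, v follows -∂h/∂v.
∂h/∂u = -9(u - 4)(u + 2); at u=3 this is 45, so u decreases.
∂h/∂v = -6v(v + 1); at v=-2 this is -12, so v increases.
u converges to its nearest critical value -2 (a local min of the u-part); v converges to -1. The iterate converges to (-2, -1).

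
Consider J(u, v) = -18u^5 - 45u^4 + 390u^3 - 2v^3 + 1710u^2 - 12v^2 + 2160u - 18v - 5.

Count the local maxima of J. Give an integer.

J separates as a function of u plus a function of v, so ∇J=0 decouples.
∂J/∂u = -90(u - 4)(u + 1)(u + 2)(u + 3) = 0 at u ∈ {-3, -2, -1, 4}; ∂J/∂v = -6(v + 1)(v + 3) = 0 at v ∈ {-3, -1}.
The Hessian is diagonal: diag(J_uu, J_vv). Second derivatives: J_uu(-3)=1260, J_uu(-2)=-540, J_uu(-1)=900, J_uu(4)=-18900; J_vv(-3)=12, J_vv(-1)=-12.
Local maxima occur where both diagonal entries negative: (-2, -1), (4, -1). Count: 2.

2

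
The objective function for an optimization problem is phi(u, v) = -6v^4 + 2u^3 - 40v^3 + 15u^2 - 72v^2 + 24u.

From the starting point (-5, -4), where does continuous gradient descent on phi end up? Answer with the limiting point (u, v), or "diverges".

phi is separable, so gradient descent decouples: u follows -∂phi/∂u, v follows -∂phi/∂v.
∂phi/∂u = 6(u + 1)(u + 4); at u=-5 this is 24, so u decreases.
∂phi/∂v = -24v(v + 2)(v + 3); at v=-4 this is 192, so v decreases.
The u-coordinate has no critical point in that direction and runs off to infinity.

diverges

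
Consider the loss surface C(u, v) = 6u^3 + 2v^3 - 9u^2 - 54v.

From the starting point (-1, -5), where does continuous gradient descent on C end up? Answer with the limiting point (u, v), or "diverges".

diverges

C is separable, so gradient descent decouples: u follows -∂C/∂u, v follows -∂C/∂v.
∂C/∂u = 18u(u - 1); at u=-1 this is 36, so u decreases.
∂C/∂v = 6(v - 3)(v + 3); at v=-5 this is 96, so v decreases.
The u-coordinate has no critical point in that direction and runs off to infinity.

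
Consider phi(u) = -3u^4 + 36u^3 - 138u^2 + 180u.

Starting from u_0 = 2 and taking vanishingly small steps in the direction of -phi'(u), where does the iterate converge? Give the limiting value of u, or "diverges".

3

phi'(u) = -12(u - 5)(u - 3)(u - 1), so phi'(2) = -36.
Gradient descent moves in the -phi' direction, i.e. u is increasing.
The nearest critical point in that direction is u = 3, where phi'' = 48 > 0 (a local minimum). The iterate converges there.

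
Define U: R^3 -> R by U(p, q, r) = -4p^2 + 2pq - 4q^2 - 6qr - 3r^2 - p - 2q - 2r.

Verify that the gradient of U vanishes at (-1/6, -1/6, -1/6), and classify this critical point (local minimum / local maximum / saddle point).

local maximum

∇U = (-8p + 2q - 1, 2p - 8q - 6r - 2, -6q - 6r - 2); substituting (-1/6, -1/6, -1/6) gives ∇U = (0, 0, 0), so (-1/6, -1/6, -1/6) is indeed a critical point.
The Hessian is constant: H = [[-8, 2, 0], [2, -8, -6], [0, -6, -6]].
Leading principal minors: Δ₁ = -8, Δ₂ = 60, Δ₃ = -72.
The minors alternate sign starting negative (−, +, −), so H is negative definite: a local maximum.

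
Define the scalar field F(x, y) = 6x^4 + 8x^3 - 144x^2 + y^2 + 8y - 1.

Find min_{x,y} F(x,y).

-1297

F(x,y) separates as P(x) + Q(y) − 1, so its minimum is min P + min Q − 1.
P'(x) = 24x(x - 3)(x + 4) vanishes at x ∈ {-4, 0, 3}; Q'(y) = 2y + 8 vanishes at y ∈ {-4}.
Local minima of P (where P''>0): P(-4)=-1280, P(3)=-594. Local minima of Q: Q(-4)=-16.
So the global minimum of F is P(-4) + Q(-4) − 1 = -1280 − 16 − 1 = -1297, attained at (-4, -4).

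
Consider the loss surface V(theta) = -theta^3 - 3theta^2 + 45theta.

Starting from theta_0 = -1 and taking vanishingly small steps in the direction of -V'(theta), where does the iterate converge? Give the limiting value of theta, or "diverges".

-5

V'(theta) = -3(theta - 3)(theta + 5), so V'(-1) = 48.
Gradient descent moves in the -V' direction, i.e. theta is decreasing.
The nearest critical point in that direction is theta = -5, where V'' = 24 > 0 (a local minimum). The iterate converges there.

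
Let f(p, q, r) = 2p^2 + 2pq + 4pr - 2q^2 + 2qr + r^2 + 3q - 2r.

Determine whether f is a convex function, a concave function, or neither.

f is quadratic, so its Hessian is the constant matrix H = [[4, 2, 4], [2, -4, 2], [4, 2, 2]].
Leading principal minors: 4, -20, 40.
Neither pattern holds ⇒ H is indefinite ⇒ neither convex nor concave.

neither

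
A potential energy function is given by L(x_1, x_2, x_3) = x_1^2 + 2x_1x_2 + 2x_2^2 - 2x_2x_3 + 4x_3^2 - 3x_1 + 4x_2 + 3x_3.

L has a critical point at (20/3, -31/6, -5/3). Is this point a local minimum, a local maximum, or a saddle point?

local minimum

The Hessian is constant: H = [[2, 2, 0], [2, 4, -2], [0, -2, 8]].
Leading principal minors: Δ₁ = 2, Δ₂ = 4, Δ₃ = 24.
All leading minors are positive, so H is positive definite: a local minimum.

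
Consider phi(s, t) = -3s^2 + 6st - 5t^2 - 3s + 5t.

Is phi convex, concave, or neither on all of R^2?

phi is quadratic, so its Hessian is the constant matrix H = [[-6, 6], [6, -10]].
det(H) = 24, tr(H) = -16.
det(H) > 0 and tr(H) < 0, so H is negative definite everywhere: concave.

concave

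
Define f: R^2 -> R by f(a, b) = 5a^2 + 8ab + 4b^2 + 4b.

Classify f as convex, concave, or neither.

f is quadratic, so its Hessian is the constant matrix H = [[10, 8], [8, 8]].
det(H) = 16, tr(H) = 18.
det(H) > 0 and tr(H) > 0, so H is positive definite everywhere: convex.

convex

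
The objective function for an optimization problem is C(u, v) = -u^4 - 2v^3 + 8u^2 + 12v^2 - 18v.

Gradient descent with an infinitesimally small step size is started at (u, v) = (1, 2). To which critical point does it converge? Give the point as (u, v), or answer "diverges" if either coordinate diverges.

(0, 1)

C is separable, so gradient descent decouples: u follows -∂C/∂u, v follows -∂C/∂v.
∂C/∂u = -4u(u - 2)(u + 2); at u=1 this is 12, so u decreases.
∂C/∂v = -6(v - 3)(v - 1); at v=2 this is 6, so v decreases.
u converges to its nearest critical value 0 (a local min of the u-part); v converges to 1. The iterate converges to (0, 1).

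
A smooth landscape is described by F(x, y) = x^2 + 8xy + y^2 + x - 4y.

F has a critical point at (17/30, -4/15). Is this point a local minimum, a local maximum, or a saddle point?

saddle point

The Hessian of F is constant: H = [[2, 8], [8, 2]].
det(H) = 2·2 − 8² = -60.
Since det(H) < 0, H is indefinite and the critical point is a saddle point.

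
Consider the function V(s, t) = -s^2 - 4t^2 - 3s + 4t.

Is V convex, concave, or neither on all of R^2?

V is quadratic, so its Hessian is the constant matrix H = [[-2, 0], [0, -8]].
det(H) = 16, tr(H) = -10.
det(H) > 0 and tr(H) < 0, so H is negative definite everywhere: concave.

concave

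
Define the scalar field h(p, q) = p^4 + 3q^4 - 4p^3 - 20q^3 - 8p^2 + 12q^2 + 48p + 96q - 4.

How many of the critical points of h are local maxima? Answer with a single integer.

1

h separates as a function of p plus a function of q, so ∇h=0 decouples.
∂h/∂p = 4(p - 3)(p - 2)(p + 2) = 0 at p ∈ {-2, 2, 3}; ∂h/∂q = 12(q - 4)(q - 2)(q + 1) = 0 at q ∈ {-1, 2, 4}.
The Hessian is diagonal: diag(h_pp, h_qq). Second derivatives: h_pp(-2)=80, h_pp(2)=-16, h_pp(3)=20; h_qq(-1)=180, h_qq(2)=-72, h_qq(4)=120.
Local maxima occur where both diagonal entries negative: (2, 2). Count: 1.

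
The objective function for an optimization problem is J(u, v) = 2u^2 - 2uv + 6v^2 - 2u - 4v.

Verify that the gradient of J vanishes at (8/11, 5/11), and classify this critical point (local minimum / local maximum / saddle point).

local minimum

∇J = (4u - 2v - 2, -2u + 12v - 4); substituting (8/11, 5/11) gives ∇J = (0, 0), so (8/11, 5/11) is indeed a critical point.
The Hessian of J is constant: H = [[4, -2], [-2, 12]].
det(H) = 4·12 − (-2)² = 44.
det(H) > 0 and tr(H) = 16 > 0, so H is positive definite and the point is a local minimum.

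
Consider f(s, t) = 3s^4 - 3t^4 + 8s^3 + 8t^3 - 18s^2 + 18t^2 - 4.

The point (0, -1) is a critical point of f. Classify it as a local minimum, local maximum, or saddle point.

local maximum

The mixed partial ∂²f/∂s∂t is 0, so the Hessian at any point is diag(f_ss, f_tt) = diag(12(3s^2 + 4s - 3), 12(-3t^2 + 4t + 3)).
At (0, -1): H = diag(-36, -48).
Both eigenvalues are negative, so H is negative definite: a local maximum.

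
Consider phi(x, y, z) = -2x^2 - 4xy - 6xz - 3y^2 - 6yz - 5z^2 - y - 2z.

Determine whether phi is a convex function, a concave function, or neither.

concave

phi is quadratic, so its Hessian is the constant matrix H = [[-4, -4, -6], [-4, -6, -6], [-6, -6, -10]].
Leading principal minors: -4, 8, -8.
Signs alternate −, +, − ⇒ H ≺ 0 ⇒ concave.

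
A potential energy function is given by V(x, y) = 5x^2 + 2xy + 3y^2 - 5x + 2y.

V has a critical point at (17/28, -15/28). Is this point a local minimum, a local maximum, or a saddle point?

local minimum

The Hessian of V is constant: H = [[10, 2], [2, 6]].
det(H) = 10·6 − 2² = 56.
det(H) > 0 and tr(H) = 16 > 0, so H is positive definite and the point is a local minimum.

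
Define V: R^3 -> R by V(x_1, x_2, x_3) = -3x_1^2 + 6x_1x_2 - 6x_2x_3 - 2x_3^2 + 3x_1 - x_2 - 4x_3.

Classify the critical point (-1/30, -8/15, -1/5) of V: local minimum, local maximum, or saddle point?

The Hessian is constant: H = [[-6, 6, 0], [6, 0, -6], [0, -6, -4]].
Leading principal minors: Δ₁ = -6, Δ₂ = -36, Δ₃ = 360.
The minors fit neither the all-positive nor the alternating-sign pattern, so H is indefinite: a saddle point.

saddle point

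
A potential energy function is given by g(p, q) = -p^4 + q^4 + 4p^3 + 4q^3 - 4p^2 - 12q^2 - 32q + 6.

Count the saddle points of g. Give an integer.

g separates as a function of p plus a function of q, so ∇g=0 decouples.
∂g/∂p = -4p(p - 2)(p - 1) = 0 at p ∈ {0, 1, 2}; ∂g/∂q = 4(q - 2)(q + 1)(q + 4) = 0 at q ∈ {-4, -1, 2}.
The Hessian is diagonal: diag(g_pp, g_qq). Second derivatives: g_pp(0)=-8, g_pp(1)=4, g_pp(2)=-8; g_qq(-4)=72, g_qq(-1)=-36, g_qq(2)=72.
Saddle points occur where the two diagonal entries have opposite signs: (0, -4), (0, 2), (1, -1), (2, -4), (2, 2). Count: 5.

5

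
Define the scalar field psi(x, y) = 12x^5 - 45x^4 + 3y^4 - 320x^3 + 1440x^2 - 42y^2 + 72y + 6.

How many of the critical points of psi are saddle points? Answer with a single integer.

6

psi separates as a function of x plus a function of y, so ∇psi=0 decouples.
∂psi/∂x = 60x(x - 4)(x - 3)(x + 4) = 0 at x ∈ {-4, 0, 3, 4}; ∂psi/∂y = 12(y - 2)(y - 1)(y + 3) = 0 at y ∈ {-3, 1, 2}.
The Hessian is diagonal: diag(psi_xx, psi_yy). Second derivatives: psi_xx(-4)=-13440, psi_xx(0)=2880, psi_xx(3)=-1260, psi_xx(4)=1920; psi_yy(-3)=240, psi_yy(1)=-48, psi_yy(2)=60.
Saddle points occur where the two diagonal entries have opposite signs: (-4, -3), (-4, 2), (0, 1), (3, -3), (3, 2), (4, 1). Count: 6.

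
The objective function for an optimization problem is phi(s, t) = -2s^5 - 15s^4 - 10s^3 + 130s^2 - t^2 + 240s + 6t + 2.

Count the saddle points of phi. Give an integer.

2

phi separates as a function of s plus a function of t, so ∇phi=0 decouples.
∂phi/∂s = -10(s - 2)(s + 1)(s + 3)(s + 4) = 0 at s ∈ {-4, -3, -1, 2}; ∂phi/∂t = -2(t - 3) = 0 at t ∈ {3}.
The Hessian is diagonal: diag(phi_ss, phi_tt). Second derivatives: phi_ss(-4)=180, phi_ss(-3)=-100, phi_ss(-1)=180, phi_ss(2)=-900; phi_tt(3)=-2.
Saddle points occur where the two diagonal entries have opposite signs: (-4, 3), (-1, 3). Count: 2.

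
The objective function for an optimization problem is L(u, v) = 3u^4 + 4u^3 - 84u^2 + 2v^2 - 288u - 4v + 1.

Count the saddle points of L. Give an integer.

L separates as a function of u plus a function of v, so ∇L=0 decouples.
∂L/∂u = 12(u - 4)(u + 2)(u + 3) = 0 at u ∈ {-3, -2, 4}; ∂L/∂v = 4(v - 1) = 0 at v ∈ {1}.
The Hessian is diagonal: diag(L_uu, L_vv). Second derivatives: L_uu(-3)=84, L_uu(-2)=-72, L_uu(4)=504; L_vv(1)=4.
Saddle points occur where the two diagonal entries have opposite signs: (-2, 1). Count: 1.

1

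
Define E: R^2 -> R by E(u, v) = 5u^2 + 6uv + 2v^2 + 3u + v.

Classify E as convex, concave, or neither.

E is quadratic, so its Hessian is the constant matrix H = [[10, 6], [6, 4]].
det(H) = 4, tr(H) = 14.
det(H) > 0 and tr(H) > 0, so H is positive definite everywhere: convex.

convex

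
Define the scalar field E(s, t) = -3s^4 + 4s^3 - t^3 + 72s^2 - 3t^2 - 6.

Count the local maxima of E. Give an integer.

2

E separates as a function of s plus a function of t, so ∇E=0 decouples.
∂E/∂s = -12s(s - 4)(s + 3) = 0 at s ∈ {-3, 0, 4}; ∂E/∂t = -3t(t + 2) = 0 at t ∈ {-2, 0}.
The Hessian is diagonal: diag(E_ss, E_tt). Second derivatives: E_ss(-3)=-252, E_ss(0)=144, E_ss(4)=-336; E_tt(-2)=6, E_tt(0)=-6.
Local maxima occur where both diagonal entries negative: (-3, 0), (4, 0). Count: 2.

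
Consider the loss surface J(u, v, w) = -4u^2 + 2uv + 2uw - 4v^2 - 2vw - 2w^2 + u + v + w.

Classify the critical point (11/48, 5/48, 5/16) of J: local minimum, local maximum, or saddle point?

The Hessian is constant: H = [[-8, 2, 2], [2, -8, -2], [2, -2, -4]].
Leading principal minors: Δ₁ = -8, Δ₂ = 60, Δ₃ = -192.
The minors alternate sign starting negative (−, +, −), so H is negative definite: a local maximum.

local maximum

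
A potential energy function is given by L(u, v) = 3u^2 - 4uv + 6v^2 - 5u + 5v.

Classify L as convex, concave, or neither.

L is quadratic, so its Hessian is the constant matrix H = [[6, -4], [-4, 12]].
det(H) = 56, tr(H) = 18.
det(H) > 0 and tr(H) > 0, so H is positive definite everywhere: convex.

convex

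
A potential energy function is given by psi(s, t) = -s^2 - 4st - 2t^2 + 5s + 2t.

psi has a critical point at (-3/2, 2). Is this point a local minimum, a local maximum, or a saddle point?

The Hessian of psi is constant: H = [[-2, -4], [-4, -4]].
det(H) = (-2)·(-4) − (-4)² = -8.
Since det(H) < 0, H is indefinite and the critical point is a saddle point.

saddle point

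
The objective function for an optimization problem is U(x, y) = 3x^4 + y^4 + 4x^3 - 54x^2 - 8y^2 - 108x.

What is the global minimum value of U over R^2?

-475

U(x,y) separates as P(x) + Q(y), so its minimum is min P + min Q.
P'(x) = 12(x - 3)(x + 1)(x + 3) vanishes at x ∈ {-3, -1, 3}; Q'(y) = 4y(y - 2)(y + 2) vanishes at y ∈ {-2, 0, 2}.
Local minima of P (where P''>0): P(-3)=-27, P(3)=-459. Local minima of Q: Q(-2)=-16, Q(2)=-16.
So the global minimum of U is P(3) + Q(-2) = -459 − 16 = -475, attained at (3, -2).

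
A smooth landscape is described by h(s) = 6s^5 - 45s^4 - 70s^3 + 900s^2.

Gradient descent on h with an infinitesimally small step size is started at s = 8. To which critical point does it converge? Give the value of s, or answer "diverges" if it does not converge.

5

h'(s) = 30s(s - 5)(s - 4)(s + 3), so h'(8) = 31680.
Gradient descent moves in the -h' direction, i.e. s is decreasing.
The nearest critical point in that direction is s = 5, where h'' = 1200 > 0 (a local minimum). The iterate converges there.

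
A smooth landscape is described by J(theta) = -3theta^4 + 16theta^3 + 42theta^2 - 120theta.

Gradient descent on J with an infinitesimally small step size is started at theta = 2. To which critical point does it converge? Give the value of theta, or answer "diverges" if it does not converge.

1

J'(theta) = -12(theta - 5)(theta - 1)(theta + 2), so J'(2) = 144.
Gradient descent moves in the -J' direction, i.e. theta is decreasing.
The nearest critical point in that direction is theta = 1, where J'' = 144 > 0 (a local minimum). The iterate converges there.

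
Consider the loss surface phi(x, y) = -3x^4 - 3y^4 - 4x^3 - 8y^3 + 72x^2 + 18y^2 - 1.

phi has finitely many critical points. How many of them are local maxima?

phi separates as a function of x plus a function of y, so ∇phi=0 decouples.
∂phi/∂x = -12x(x - 3)(x + 4) = 0 at x ∈ {-4, 0, 3}; ∂phi/∂y = -12y(y - 1)(y + 3) = 0 at y ∈ {-3, 0, 1}.
The Hessian is diagonal: diag(phi_xx, phi_yy). Second derivatives: phi_xx(-4)=-336, phi_xx(0)=144, phi_xx(3)=-252; phi_yy(-3)=-144, phi_yy(0)=36, phi_yy(1)=-48.
Local maxima occur where both diagonal entries negative: (-4, -3), (-4, 1), (3, -3), (3, 1). Count: 4.

4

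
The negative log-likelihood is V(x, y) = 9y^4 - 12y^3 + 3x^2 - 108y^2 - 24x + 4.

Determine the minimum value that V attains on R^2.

V(x,y) separates as P(x) + Q(y) + 4, so its minimum is min P + min Q + 4.
P'(x) = 6x - 24 vanishes at x ∈ {4}; Q'(y) = 36y(y - 3)(y + 2) vanishes at y ∈ {-2, 0, 3}.
Local minima of P (where P''>0): P(4)=-48. Local minima of Q: Q(-2)=-192, Q(3)=-567.
So the global minimum of V is P(4) + Q(3) + 4 = -48 − 567 + 4 = -611, attained at (4, 3).

-611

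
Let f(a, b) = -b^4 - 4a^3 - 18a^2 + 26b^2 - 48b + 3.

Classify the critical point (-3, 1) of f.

The mixed partial ∂²f/∂a∂b is 0, so the Hessian at any point is diag(f_aa, f_bb) = diag(-12(2a + 3), 4(-3b^2 + 13)).
At (-3, 1): H = diag(36, 40).
Both eigenvalues are positive, so H is positive definite: a local minimum.

local minimum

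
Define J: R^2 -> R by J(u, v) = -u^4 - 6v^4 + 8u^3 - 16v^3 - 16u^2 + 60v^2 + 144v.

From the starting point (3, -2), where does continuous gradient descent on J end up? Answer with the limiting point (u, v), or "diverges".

(2, -1)

J is separable, so gradient descent decouples: u follows -∂J/∂u, v follows -∂J/∂v.
∂J/∂u = -4u(u - 4)(u - 2); at u=3 this is 12, so u decreases.
∂J/∂v = -24(v - 2)(v + 1)(v + 3); at v=-2 this is -96, so v increases.
u converges to its nearest critical value 2 (a local min of the u-part); v converges to -1. The iterate converges to (2, -1).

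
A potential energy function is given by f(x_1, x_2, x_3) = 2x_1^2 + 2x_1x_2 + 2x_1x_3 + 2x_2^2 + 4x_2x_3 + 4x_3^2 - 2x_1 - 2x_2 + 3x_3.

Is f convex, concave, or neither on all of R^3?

convex

f is quadratic, so its Hessian is the constant matrix H = [[4, 2, 2], [2, 4, 4], [2, 4, 8]].
Leading principal minors: 4, 12, 48.
All positive ⇒ H ≻ 0 ⇒ convex.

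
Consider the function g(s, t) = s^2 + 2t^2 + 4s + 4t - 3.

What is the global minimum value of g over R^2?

-9

g(s,t) separates as P(s) + Q(t) − 3, so its minimum is min P + min Q − 3.
P'(s) = 2s + 4 vanishes at s ∈ {-2}; Q'(t) = 4(t + 1) vanishes at t ∈ {-1}.
Local minima of P (where P''>0): P(-2)=-4. Local minima of Q: Q(-1)=-2.
So the global minimum of g is P(-2) + Q(-1) − 3 = -4 − 2 − 3 = -9, attained at (-2, -1).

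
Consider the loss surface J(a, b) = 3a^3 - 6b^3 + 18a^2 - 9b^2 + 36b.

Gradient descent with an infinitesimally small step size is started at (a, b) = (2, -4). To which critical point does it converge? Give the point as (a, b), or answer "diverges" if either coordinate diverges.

J is separable, so gradient descent decouples: a follows -∂J/∂a, b follows -∂J/∂b.
∂J/∂a = 9a(a + 4); at a=2 this is 108, so a decreases.
∂J/∂b = -18(b - 1)(b + 2); at b=-4 this is -180, so b increases.
a converges to its nearest critical value 0 (a local min of the a-part); b converges to -2. The iterate converges to (0, -2).

(0, -2)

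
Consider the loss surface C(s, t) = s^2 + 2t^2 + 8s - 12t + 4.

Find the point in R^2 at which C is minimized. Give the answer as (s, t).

C(s,t) separates as P(s) + Q(t) + 4, so its minimum is min P + min Q + 4.
P'(s) = 2s + 8 vanishes at s ∈ {-4}; Q'(t) = 4(t - 3) vanishes at t ∈ {3}.
Local minima of P (where P''>0): P(-4)=-16. Local minima of Q: Q(3)=-18.
So the global minimum of C is P(-4) + Q(3) + 4 = -16 − 18 + 4 = -30, attained at (-4, 3).

(-4, 3)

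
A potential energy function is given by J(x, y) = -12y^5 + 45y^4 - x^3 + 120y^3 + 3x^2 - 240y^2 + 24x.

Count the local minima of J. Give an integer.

J separates as a function of x plus a function of y, so ∇J=0 decouples.
∂J/∂x = -3(x - 4)(x + 2) = 0 at x ∈ {-2, 4}; ∂J/∂y = -60y(y - 4)(y - 1)(y + 2) = 0 at y ∈ {-2, 0, 1, 4}.
The Hessian is diagonal: diag(J_xx, J_yy). Second derivatives: J_xx(-2)=18, J_xx(4)=-18; J_yy(-2)=2160, J_yy(0)=-480, J_yy(1)=540, J_yy(4)=-4320.
Local minima occur where both diagonal entries positive: (-2, -2), (-2, 1). Count: 2.

2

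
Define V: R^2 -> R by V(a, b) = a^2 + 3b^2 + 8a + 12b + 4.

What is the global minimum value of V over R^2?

V(a,b) separates as P(a) + Q(b) + 4, so its minimum is min P + min Q + 4.
P'(a) = 2a + 8 vanishes at a ∈ {-4}; Q'(b) = 6b + 12 vanishes at b ∈ {-2}.
Local minima of P (where P''>0): P(-4)=-16. Local minima of Q: Q(-2)=-12.
So the global minimum of V is P(-4) + Q(-2) + 4 = -16 − 12 + 4 = -24, attained at (-4, -2).

-24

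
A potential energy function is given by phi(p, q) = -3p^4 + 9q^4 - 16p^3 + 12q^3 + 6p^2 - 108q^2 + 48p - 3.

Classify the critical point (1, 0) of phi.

local maximum

The mixed partial ∂²phi/∂p∂q is 0, so the Hessian at any point is diag(phi_pp, phi_qq) = diag(12(-3p^2 - 8p + 1), 36(3q^2 + 2q - 6)).
At (1, 0): H = diag(-120, -216).
Both eigenvalues are negative, so H is negative definite: a local maximum.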